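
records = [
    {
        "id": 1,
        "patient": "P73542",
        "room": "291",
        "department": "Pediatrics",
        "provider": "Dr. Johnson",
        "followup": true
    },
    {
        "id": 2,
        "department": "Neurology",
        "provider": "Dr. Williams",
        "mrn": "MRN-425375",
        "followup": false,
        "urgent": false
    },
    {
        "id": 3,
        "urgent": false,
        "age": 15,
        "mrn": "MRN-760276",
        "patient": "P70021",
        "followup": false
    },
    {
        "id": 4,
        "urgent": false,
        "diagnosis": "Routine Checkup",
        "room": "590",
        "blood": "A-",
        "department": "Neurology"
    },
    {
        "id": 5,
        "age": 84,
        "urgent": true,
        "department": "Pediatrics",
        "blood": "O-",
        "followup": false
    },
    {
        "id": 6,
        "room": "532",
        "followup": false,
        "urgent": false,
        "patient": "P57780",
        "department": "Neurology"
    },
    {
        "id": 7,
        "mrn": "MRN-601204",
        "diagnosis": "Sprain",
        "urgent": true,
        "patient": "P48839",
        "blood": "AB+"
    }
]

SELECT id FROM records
[1, 2, 3, 4, 5, 6, 7]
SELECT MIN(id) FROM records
1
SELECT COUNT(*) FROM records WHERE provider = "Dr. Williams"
1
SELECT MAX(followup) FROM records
True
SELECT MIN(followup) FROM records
False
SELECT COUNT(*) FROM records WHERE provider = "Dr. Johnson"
1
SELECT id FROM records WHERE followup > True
[]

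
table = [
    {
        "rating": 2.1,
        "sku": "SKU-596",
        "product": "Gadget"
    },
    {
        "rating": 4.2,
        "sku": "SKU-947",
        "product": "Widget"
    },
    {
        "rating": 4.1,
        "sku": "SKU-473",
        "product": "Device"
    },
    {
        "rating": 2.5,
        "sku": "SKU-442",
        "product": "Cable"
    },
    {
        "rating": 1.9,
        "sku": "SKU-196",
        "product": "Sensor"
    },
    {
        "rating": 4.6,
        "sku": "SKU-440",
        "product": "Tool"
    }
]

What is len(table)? 6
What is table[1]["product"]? "Widget"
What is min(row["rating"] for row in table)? 1.9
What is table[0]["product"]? "Gadget"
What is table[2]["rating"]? 4.1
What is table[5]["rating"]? 4.6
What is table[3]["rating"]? 2.5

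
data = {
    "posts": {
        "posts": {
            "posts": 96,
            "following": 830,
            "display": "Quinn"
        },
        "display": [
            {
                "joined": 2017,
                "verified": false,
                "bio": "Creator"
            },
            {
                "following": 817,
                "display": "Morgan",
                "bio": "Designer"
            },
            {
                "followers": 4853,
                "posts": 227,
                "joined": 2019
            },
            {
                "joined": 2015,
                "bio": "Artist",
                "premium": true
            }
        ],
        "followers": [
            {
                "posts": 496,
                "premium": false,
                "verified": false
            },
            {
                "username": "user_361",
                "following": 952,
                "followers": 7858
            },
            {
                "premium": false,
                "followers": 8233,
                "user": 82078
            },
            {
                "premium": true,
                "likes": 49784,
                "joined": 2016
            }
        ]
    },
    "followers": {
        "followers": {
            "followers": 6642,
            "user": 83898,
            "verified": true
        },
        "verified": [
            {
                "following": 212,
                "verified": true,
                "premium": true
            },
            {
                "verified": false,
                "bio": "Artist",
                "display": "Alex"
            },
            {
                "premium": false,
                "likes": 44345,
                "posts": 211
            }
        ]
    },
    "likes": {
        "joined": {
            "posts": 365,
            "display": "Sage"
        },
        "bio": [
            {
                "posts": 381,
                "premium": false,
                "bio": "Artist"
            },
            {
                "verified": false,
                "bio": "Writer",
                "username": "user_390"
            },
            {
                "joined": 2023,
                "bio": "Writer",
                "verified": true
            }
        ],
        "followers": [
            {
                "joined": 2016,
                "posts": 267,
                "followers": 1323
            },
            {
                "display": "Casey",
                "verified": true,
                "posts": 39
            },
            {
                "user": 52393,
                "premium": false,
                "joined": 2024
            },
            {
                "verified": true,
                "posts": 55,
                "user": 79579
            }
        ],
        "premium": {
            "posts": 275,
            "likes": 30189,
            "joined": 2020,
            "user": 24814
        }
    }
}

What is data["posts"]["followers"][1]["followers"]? 7858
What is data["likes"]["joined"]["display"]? "Sage"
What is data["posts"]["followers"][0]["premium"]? False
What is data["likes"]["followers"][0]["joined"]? 2016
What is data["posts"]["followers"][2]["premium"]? False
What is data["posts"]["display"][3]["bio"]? "Artist"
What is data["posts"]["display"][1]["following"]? 817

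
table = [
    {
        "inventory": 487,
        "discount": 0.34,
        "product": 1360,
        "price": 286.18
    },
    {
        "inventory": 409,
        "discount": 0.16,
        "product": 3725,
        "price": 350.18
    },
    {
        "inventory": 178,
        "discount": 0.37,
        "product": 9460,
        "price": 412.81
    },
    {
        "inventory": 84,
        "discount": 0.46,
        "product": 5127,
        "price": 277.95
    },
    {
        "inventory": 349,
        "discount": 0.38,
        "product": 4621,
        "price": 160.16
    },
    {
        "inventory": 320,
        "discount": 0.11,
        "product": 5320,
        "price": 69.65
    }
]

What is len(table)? 6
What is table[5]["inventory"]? 320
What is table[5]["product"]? 5320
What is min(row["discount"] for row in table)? 0.11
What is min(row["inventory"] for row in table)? 84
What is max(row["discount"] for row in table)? 0.46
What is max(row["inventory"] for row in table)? 487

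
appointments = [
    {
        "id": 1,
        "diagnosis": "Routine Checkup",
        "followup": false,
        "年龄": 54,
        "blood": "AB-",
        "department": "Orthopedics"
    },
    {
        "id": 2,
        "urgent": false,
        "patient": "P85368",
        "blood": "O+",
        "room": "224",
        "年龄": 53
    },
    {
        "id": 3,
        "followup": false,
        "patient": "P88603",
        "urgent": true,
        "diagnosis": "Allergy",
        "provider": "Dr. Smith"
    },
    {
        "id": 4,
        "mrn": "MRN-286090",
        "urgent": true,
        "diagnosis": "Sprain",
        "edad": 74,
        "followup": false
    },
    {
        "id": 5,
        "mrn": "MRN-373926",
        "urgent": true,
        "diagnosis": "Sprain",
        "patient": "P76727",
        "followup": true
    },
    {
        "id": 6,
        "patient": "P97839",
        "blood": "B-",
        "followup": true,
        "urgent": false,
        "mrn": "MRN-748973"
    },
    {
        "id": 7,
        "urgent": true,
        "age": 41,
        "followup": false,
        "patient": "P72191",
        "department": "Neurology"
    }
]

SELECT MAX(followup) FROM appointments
True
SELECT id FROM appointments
[1, 2, 3, 4, 5, 6, 7]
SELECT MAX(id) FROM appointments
7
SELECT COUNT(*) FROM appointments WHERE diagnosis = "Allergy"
1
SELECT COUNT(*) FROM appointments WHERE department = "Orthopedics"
1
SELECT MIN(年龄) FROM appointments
53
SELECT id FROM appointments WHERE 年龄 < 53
[]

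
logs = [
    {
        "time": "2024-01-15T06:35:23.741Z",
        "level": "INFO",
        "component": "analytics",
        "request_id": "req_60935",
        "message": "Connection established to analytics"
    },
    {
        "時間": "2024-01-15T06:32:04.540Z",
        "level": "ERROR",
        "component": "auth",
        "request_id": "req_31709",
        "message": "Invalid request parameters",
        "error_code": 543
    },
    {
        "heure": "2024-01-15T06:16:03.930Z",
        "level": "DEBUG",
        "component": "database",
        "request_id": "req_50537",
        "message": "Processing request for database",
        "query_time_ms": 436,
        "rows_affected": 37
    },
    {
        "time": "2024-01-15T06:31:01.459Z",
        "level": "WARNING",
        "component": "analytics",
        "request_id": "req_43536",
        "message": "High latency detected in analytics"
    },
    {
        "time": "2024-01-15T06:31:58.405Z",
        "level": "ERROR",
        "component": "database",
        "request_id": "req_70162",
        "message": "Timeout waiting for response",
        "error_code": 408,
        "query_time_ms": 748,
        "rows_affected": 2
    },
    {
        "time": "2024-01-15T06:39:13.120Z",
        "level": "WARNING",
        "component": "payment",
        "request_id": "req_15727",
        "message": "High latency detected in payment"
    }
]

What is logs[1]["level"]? "ERROR"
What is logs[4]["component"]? "database"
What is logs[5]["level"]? "WARNING"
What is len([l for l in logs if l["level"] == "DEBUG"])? 1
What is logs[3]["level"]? "WARNING"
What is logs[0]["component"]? "analytics"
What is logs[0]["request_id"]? "req_60935"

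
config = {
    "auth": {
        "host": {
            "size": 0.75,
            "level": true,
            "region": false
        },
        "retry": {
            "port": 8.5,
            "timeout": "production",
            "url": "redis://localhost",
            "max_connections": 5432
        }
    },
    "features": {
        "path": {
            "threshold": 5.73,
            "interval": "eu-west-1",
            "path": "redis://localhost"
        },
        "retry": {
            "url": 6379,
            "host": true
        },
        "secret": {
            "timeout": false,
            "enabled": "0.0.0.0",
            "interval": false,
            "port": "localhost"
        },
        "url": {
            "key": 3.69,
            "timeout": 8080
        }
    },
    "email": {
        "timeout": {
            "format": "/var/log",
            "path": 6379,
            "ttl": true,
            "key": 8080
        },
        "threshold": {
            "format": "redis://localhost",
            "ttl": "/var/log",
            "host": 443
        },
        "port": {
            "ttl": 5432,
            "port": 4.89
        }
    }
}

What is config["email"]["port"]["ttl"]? 5432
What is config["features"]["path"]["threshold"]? 5.73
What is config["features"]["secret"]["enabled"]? "0.0.0.0"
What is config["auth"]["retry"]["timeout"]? "production"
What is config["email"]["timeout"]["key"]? 8080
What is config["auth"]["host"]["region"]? False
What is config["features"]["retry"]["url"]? 6379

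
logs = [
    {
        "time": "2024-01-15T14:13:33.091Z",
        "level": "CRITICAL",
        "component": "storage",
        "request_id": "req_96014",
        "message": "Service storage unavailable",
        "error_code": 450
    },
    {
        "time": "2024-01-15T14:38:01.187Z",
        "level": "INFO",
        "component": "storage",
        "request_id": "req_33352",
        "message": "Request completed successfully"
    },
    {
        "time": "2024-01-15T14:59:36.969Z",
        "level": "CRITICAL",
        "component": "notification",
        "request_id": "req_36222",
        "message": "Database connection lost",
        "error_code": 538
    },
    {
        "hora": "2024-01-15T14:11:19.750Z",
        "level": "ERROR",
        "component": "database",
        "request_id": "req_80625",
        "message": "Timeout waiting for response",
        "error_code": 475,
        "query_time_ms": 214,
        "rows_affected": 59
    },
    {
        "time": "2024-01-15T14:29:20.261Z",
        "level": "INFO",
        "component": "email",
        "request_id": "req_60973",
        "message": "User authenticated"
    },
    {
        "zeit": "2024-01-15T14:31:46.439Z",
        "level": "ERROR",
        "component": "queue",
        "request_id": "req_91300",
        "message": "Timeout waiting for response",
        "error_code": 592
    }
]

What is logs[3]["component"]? "database"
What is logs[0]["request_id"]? "req_96014"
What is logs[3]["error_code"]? 475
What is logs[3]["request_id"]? "req_80625"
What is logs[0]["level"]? "CRITICAL"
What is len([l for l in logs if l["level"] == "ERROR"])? 2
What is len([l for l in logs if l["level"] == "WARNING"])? 0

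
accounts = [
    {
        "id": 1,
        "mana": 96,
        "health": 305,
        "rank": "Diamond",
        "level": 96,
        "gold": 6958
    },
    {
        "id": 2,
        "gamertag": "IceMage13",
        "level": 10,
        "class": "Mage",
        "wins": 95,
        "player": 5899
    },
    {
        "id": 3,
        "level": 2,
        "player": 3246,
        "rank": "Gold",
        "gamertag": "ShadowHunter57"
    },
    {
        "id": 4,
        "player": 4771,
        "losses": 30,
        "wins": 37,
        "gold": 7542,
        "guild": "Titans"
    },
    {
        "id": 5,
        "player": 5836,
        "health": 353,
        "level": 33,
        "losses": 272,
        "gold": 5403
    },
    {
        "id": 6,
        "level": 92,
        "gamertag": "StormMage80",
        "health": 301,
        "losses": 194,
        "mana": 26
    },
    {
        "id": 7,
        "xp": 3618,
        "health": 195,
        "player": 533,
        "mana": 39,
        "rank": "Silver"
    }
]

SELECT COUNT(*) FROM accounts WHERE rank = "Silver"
1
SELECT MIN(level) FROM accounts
2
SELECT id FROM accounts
[1, 2, 3, 4, 5, 6, 7]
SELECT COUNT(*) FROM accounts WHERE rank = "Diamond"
1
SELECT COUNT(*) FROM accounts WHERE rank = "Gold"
1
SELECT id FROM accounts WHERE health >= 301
[1, 5, 6]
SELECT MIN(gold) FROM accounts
5403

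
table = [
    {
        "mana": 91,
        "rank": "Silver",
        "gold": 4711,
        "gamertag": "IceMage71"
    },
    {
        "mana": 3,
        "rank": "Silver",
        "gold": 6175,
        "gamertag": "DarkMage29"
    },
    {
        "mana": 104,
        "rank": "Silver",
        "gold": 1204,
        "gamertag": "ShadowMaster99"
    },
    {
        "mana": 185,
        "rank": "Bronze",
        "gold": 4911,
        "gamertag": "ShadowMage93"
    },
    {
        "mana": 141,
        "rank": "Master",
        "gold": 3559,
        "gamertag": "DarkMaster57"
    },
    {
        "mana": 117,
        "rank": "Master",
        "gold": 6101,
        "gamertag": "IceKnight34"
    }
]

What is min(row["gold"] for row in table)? 1204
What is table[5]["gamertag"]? "IceKnight34"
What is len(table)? 6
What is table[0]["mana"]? 91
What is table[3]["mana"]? 185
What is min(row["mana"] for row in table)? 3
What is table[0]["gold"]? 4711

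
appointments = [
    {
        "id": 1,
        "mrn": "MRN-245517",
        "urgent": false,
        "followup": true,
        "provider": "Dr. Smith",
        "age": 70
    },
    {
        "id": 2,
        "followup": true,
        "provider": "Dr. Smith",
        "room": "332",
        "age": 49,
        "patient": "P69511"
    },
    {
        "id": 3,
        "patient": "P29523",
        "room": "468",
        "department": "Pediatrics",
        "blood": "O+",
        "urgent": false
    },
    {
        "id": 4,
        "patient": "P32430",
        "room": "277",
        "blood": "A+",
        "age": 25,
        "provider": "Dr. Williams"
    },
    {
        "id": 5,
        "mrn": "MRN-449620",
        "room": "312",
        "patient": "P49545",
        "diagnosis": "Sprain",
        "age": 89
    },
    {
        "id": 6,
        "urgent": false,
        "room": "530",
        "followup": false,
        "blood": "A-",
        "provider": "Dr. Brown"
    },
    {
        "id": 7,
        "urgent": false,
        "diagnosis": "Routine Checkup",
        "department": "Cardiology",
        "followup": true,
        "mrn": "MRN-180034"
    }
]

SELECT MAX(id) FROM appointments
7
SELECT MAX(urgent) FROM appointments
False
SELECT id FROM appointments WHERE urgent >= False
[1, 3, 6, 7]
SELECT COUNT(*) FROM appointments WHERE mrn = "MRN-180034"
1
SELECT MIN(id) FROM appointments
1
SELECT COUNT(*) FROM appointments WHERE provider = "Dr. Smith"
2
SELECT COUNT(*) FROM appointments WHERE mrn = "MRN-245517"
1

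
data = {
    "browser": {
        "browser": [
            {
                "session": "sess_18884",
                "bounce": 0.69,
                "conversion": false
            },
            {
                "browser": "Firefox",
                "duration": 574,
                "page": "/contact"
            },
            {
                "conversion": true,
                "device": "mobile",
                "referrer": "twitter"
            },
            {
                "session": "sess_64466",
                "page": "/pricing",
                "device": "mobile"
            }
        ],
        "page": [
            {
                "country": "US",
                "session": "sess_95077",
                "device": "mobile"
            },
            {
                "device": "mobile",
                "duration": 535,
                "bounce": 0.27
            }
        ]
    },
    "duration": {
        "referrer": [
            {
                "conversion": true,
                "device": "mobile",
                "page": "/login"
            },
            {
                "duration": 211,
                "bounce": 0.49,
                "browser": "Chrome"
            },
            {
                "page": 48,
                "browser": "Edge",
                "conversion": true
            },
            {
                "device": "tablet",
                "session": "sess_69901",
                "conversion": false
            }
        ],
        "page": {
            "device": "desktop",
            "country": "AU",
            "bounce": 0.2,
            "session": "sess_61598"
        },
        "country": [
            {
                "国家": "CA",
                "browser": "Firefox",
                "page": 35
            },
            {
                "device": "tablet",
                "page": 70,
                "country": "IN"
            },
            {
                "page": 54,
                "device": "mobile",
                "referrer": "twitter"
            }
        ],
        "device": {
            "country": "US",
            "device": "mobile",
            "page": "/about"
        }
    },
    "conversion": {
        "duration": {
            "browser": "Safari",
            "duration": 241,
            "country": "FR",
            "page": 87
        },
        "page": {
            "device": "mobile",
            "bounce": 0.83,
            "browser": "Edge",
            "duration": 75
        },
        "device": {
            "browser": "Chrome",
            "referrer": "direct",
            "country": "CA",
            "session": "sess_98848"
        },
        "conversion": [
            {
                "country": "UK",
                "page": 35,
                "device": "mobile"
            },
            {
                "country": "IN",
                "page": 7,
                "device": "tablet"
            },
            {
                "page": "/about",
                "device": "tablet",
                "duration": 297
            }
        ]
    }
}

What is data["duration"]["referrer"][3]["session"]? "sess_69901"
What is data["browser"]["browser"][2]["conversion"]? True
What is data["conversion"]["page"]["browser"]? "Edge"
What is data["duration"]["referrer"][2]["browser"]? "Edge"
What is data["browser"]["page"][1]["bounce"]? 0.27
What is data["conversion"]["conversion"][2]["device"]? "tablet"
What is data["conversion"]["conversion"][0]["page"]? 35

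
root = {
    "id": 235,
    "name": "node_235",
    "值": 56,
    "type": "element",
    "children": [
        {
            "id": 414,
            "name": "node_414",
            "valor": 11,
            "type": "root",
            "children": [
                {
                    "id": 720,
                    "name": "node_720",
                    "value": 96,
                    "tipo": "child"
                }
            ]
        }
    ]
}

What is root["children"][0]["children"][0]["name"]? "node_720"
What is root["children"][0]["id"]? 414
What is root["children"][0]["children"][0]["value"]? 96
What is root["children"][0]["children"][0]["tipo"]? "child"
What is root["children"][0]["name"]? "node_414"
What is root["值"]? 56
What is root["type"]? "element"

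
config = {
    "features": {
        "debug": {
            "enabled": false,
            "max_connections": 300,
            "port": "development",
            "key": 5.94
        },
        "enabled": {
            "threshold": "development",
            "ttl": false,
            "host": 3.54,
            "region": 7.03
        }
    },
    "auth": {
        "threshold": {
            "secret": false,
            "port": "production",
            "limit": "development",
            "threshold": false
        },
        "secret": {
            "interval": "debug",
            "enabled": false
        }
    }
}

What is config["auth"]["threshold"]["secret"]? False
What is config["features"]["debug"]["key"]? 5.94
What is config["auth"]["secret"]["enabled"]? False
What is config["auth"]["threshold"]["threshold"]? False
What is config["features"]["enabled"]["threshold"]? "development"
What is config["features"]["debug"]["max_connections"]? 300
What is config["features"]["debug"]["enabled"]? False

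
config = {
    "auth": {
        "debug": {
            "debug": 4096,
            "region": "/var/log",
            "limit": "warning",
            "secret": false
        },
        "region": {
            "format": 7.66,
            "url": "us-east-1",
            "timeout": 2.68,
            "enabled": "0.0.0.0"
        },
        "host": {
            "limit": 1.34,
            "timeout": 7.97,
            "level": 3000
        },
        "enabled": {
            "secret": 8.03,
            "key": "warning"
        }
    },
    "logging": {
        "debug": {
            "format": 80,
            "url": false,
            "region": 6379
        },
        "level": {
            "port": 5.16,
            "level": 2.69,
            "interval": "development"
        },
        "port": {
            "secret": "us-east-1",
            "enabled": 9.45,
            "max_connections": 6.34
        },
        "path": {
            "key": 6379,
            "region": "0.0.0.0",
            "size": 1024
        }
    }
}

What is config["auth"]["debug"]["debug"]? 4096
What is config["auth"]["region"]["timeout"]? 2.68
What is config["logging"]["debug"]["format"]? 80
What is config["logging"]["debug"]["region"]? 6379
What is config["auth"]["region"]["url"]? "us-east-1"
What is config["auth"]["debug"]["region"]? "/var/log"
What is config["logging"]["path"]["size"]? 1024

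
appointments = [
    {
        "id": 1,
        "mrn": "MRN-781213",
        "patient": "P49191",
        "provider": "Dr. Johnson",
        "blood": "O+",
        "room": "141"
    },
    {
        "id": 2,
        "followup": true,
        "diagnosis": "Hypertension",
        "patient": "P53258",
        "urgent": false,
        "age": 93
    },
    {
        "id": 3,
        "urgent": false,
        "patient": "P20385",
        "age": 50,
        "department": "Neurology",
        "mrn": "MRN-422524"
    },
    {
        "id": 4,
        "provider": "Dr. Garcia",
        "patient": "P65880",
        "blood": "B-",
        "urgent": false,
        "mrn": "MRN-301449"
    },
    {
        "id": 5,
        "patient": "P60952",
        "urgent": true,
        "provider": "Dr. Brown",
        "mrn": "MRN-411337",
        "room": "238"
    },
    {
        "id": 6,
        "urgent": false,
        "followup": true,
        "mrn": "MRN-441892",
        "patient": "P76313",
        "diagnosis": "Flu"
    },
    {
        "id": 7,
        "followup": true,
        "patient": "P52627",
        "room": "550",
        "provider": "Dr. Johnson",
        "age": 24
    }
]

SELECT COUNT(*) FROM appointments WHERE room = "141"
1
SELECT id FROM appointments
[1, 2, 3, 4, 5, 6, 7]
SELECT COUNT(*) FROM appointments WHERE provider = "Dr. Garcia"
1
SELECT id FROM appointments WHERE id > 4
[5, 6, 7]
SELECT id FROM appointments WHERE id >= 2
[2, 3, 4, 5, 6, 7]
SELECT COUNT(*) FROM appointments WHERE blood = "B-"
1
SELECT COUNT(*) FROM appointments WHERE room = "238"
1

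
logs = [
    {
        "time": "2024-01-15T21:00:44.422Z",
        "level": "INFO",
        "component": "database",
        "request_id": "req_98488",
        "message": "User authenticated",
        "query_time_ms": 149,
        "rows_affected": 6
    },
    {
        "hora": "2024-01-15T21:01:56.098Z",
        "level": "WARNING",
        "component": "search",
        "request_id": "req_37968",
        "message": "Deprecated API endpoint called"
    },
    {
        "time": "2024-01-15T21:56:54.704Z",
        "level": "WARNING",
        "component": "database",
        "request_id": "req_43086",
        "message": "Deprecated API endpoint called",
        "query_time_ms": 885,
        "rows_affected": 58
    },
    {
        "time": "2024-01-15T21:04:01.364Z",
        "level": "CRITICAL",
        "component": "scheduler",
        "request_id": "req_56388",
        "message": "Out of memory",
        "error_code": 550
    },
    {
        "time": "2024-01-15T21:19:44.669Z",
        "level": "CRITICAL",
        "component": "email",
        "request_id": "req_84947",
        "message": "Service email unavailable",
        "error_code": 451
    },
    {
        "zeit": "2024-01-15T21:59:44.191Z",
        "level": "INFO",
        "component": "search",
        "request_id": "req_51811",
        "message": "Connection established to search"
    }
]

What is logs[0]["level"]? "INFO"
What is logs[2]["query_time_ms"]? 885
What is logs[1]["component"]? "search"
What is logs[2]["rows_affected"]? 58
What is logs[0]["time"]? "2024-01-15T21:00:44.422Z"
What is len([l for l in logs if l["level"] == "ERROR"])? 0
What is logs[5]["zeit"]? "2024-01-15T21:59:44.191Z"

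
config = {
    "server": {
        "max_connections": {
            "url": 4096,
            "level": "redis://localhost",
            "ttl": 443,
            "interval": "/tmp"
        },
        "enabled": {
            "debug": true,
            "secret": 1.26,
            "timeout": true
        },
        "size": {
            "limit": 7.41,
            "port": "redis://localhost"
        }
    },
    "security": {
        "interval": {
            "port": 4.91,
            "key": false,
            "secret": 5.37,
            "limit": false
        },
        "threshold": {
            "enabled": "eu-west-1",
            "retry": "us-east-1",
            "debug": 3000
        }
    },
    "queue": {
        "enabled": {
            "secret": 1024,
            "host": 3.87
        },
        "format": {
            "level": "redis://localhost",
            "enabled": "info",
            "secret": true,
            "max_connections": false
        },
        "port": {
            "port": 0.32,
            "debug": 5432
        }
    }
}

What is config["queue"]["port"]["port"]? 0.32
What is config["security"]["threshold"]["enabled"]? "eu-west-1"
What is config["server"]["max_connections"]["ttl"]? 443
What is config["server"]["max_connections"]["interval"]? "/tmp"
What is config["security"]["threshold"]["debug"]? 3000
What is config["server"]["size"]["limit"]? 7.41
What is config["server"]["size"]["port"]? "redis://localhost"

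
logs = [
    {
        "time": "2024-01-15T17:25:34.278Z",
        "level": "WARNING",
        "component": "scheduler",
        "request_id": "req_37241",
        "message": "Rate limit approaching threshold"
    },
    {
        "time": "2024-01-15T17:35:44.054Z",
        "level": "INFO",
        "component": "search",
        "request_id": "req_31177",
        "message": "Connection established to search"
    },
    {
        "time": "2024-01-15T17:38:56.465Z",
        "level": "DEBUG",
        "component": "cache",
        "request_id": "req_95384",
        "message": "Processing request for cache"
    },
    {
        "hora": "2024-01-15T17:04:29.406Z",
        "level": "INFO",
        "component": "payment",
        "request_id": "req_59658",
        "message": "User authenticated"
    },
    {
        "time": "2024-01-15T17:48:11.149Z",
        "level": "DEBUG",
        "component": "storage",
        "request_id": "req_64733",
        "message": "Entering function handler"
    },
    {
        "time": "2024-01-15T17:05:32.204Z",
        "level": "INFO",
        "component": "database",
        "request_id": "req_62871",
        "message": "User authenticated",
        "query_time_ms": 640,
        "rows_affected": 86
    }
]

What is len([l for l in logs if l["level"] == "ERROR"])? 0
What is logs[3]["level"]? "INFO"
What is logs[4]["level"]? "DEBUG"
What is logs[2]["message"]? "Processing request for cache"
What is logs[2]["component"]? "cache"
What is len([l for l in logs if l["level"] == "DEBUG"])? 2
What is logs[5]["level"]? "INFO"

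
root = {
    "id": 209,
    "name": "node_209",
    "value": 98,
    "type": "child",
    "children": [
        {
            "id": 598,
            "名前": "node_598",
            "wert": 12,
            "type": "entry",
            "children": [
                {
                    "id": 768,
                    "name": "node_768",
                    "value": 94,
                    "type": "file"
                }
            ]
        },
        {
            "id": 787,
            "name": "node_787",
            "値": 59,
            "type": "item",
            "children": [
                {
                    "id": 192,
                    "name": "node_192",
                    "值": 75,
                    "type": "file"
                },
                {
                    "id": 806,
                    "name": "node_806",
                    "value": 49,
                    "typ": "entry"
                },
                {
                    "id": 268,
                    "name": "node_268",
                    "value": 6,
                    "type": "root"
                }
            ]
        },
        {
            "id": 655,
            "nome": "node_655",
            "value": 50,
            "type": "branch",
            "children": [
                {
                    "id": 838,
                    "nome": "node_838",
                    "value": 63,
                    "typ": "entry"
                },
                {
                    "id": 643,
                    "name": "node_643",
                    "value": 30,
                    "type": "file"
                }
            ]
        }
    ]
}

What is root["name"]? "node_209"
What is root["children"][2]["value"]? 50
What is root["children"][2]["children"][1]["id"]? 643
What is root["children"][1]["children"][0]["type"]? "file"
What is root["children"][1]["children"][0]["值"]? 75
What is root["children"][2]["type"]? "branch"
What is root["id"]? 209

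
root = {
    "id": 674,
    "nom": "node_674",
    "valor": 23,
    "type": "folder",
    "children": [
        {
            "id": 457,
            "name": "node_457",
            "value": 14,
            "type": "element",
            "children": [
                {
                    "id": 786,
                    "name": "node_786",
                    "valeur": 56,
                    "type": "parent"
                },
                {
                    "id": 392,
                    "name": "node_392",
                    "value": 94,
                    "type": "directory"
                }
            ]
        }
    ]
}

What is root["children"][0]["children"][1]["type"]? "directory"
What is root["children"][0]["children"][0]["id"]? 786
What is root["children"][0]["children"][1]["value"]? 94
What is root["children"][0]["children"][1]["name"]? "node_392"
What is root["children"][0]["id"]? 457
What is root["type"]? "folder"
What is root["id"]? 674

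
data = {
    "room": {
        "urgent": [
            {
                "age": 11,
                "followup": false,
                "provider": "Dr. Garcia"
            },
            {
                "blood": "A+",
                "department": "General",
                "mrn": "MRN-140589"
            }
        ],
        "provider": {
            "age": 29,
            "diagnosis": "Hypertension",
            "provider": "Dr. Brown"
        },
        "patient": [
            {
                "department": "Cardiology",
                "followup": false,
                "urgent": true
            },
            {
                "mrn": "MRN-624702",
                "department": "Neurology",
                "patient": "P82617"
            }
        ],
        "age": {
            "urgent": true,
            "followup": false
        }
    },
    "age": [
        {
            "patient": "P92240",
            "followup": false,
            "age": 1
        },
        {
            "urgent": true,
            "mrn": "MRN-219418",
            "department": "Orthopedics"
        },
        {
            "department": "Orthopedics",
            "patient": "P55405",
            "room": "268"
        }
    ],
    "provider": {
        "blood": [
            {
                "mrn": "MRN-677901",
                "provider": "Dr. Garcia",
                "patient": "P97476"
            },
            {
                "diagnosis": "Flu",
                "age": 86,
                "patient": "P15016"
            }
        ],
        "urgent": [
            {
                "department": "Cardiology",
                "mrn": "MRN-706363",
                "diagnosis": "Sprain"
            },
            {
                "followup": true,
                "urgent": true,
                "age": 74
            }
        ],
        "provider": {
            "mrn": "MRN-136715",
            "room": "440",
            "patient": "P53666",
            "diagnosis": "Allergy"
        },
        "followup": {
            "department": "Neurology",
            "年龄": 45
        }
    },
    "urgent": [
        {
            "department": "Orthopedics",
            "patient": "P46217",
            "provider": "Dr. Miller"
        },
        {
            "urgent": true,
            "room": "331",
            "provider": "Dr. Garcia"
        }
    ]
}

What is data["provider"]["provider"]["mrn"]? "MRN-136715"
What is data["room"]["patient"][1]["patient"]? "P82617"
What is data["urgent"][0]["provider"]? "Dr. Miller"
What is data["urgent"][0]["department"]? "Orthopedics"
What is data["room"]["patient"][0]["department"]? "Cardiology"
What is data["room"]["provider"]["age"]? 29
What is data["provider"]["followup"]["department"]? "Neurology"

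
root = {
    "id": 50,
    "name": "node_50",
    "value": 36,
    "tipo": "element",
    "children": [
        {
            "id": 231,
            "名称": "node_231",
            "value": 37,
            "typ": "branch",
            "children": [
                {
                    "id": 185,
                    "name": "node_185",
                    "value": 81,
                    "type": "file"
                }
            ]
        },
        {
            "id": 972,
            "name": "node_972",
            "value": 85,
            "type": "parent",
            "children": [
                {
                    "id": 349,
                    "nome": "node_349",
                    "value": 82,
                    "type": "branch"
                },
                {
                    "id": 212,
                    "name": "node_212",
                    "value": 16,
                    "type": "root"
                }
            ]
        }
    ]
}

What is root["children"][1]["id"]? 972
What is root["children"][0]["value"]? 37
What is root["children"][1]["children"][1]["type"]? "root"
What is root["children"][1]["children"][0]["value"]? 82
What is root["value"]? 36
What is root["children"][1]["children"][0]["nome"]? "node_349"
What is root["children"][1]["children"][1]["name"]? "node_212"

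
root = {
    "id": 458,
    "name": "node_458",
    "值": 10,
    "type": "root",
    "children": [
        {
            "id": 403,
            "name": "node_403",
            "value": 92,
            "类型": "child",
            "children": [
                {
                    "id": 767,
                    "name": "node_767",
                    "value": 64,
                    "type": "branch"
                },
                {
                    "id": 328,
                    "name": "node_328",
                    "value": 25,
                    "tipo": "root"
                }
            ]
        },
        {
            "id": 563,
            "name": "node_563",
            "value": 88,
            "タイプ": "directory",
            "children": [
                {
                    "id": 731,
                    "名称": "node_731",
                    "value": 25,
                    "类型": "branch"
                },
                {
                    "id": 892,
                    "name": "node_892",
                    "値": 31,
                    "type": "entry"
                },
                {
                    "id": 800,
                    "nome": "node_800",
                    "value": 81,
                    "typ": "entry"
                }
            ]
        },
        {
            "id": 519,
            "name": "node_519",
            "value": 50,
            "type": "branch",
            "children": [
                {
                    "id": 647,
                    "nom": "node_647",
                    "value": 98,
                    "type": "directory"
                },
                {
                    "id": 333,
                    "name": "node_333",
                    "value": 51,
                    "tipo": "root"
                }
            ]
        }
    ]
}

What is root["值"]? 10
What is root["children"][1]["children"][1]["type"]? "entry"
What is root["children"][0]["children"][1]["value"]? 25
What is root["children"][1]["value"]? 88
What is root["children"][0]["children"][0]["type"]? "branch"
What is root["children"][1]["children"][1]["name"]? "node_892"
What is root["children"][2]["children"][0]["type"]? "directory"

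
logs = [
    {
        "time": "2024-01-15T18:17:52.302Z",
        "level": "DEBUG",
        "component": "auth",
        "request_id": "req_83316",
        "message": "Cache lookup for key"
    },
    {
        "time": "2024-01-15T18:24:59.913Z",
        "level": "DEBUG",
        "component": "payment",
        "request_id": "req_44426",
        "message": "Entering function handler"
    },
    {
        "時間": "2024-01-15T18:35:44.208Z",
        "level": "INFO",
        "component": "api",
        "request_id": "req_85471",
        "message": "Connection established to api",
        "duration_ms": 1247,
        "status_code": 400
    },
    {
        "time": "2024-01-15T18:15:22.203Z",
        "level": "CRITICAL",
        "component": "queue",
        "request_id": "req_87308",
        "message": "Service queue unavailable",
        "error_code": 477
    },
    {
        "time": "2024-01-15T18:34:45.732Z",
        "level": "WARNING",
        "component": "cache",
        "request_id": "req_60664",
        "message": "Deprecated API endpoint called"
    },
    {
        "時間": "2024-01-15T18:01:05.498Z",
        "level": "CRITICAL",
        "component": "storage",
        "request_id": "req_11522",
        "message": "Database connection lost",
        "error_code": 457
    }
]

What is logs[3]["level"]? "CRITICAL"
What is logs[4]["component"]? "cache"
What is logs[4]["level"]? "WARNING"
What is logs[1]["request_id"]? "req_44426"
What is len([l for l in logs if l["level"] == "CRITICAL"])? 2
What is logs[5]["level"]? "CRITICAL"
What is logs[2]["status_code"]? 400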